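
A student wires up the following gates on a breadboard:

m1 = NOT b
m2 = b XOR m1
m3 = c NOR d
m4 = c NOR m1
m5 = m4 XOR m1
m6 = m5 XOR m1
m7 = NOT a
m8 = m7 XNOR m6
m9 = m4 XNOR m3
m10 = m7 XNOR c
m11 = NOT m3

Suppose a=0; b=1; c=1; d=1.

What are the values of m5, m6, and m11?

m1 = NOT b = NOT 1 = 0
m3 = c NOR d = 1 NOR 1 = 0
m4 = c NOR m1 = 1 NOR 0 = 0
m5 = m4 XOR m1 = 0 XOR 0 = 0
m6 = m5 XOR m1 = 0 XOR 0 = 0
m11 = NOT m3 = NOT 0 = 1

m5 = 0  m6 = 0  m11 = 1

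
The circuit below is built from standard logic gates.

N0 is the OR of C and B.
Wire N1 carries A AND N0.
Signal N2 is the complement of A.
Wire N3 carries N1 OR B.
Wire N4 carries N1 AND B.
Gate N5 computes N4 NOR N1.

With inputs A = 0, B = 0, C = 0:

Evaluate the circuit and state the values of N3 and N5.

N3 = 0, N5 = 1

N0 = C OR B = 0 OR 0 = 0
N1 = A AND N0 = 0 AND 0 = 0
N3 = N1 OR B = 0 OR 0 = 0
N4 = N1 AND B = 0 AND 0 = 0
N5 = N4 NOR N1 = 0 NOR 0 = 1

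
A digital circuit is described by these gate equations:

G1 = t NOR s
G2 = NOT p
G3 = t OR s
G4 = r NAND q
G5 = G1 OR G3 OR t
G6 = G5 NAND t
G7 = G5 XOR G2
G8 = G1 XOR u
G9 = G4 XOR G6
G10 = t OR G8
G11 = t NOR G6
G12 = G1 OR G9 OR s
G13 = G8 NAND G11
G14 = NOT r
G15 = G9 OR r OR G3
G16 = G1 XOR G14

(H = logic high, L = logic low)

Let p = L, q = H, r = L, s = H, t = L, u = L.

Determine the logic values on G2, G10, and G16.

G2 = H, G10 = L, G16 = H

G1 = t NOR s = L NOR H = L
G2 = NOT p = NOT L = H
G8 = G1 XOR u = L XOR L = L
G10 = t OR G8 = L OR L = L
G14 = NOT r = NOT L = H
G16 = G1 XOR G14 = L XOR H = H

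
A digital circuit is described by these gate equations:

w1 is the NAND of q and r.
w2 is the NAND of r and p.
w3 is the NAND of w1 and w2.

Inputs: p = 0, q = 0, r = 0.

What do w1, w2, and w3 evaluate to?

w1 = 1, w2 = 1, w3 = 0

w1 = q NAND r = 0 NAND 0 = 1
w2 = r NAND p = 0 NAND 0 = 1
w3 = w1 NAND w2 = 1 NAND 1 = 0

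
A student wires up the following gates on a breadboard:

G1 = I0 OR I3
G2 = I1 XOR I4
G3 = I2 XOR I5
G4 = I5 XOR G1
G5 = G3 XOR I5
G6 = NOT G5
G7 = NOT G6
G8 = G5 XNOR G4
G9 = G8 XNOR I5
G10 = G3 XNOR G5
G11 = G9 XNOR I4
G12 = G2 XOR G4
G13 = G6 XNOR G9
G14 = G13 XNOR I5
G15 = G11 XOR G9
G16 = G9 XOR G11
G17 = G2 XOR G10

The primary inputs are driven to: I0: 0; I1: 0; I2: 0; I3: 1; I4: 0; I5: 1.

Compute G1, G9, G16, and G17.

G1 = 1, G9 = 1, G16 = 1, G17 = 0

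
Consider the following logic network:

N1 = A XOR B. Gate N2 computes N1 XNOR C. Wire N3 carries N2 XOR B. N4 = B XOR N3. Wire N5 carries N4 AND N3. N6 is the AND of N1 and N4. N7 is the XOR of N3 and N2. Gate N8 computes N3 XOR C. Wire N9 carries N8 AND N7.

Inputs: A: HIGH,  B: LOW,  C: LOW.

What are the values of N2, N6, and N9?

N1 = A XOR B = HIGH XOR LOW = HIGH
N2 = N1 XNOR C = HIGH XNOR LOW = LOW
N3 = N2 XOR B = LOW XOR LOW = LOW
N4 = B XOR N3 = LOW XOR LOW = LOW
N6 = N1 AND N4 = HIGH AND LOW = LOW
N7 = N3 XOR N2 = LOW XOR LOW = LOW
N8 = N3 XOR C = LOW XOR LOW = LOW
N9 = N8 AND N7 = LOW AND LOW = LOW

N2 = LOW, N6 = LOW, N9 = LOW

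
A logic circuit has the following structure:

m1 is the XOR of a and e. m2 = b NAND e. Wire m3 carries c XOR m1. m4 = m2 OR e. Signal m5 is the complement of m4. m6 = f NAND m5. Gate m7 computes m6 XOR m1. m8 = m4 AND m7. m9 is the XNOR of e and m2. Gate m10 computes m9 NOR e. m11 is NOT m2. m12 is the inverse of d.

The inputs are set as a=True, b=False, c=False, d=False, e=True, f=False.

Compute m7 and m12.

m7 = True, m12 = True

m1 = a XOR e = True XOR True = False
m2 = b NAND e = False NAND True = True
m4 = m2 OR e = True OR True = True
m5 = NOT m4 = NOT True = False
m6 = f NAND m5 = False NAND False = True
m7 = m6 XOR m1 = True XOR False = True
m12 = NOT d = NOT False = True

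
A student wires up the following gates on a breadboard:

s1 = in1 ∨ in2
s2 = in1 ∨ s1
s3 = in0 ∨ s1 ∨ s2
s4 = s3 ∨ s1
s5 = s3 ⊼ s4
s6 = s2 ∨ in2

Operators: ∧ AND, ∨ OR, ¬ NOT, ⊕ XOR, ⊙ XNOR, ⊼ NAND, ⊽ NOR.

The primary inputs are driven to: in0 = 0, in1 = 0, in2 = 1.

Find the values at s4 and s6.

s4 = 1, s6 = 1

s1 = in1 OR in2 = 0 OR 1 = 1
s2 = in1 OR s1 = 0 OR 1 = 1
s3 = in0 OR s1 OR s2 = 0 OR 1 OR 1 = 1
s4 = s3 OR s1 = 1 OR 1 = 1
s6 = s2 OR in2 = 1 OR 1 = 1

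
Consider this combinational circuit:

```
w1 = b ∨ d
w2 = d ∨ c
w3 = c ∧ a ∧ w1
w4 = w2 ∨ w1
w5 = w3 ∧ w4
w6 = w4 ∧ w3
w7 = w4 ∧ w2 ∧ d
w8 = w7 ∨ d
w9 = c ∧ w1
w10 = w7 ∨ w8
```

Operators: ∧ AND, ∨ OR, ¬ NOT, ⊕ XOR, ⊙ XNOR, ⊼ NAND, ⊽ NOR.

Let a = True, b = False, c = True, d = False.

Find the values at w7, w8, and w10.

w1 = b OR d = False OR False = False
w2 = d OR c = False OR True = True
w4 = w2 OR w1 = True OR False = True
w7 = w4 AND w2 AND d = True AND True AND False = False
w8 = w7 OR d = False OR False = False
w10 = w7 OR w8 = False OR False = False

w7 = False, w8 = False, w10 = False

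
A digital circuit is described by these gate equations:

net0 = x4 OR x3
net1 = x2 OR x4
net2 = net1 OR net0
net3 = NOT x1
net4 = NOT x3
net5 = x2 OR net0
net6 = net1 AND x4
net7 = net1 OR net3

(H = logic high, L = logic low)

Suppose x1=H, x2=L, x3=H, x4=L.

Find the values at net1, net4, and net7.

net1 = L, net4 = L, net7 = L

net1 = x2 OR x4 = L OR L = L
net3 = NOT x1 = NOT H = L
net4 = NOT x3 = NOT H = L
net7 = net1 OR net3 = L OR L = L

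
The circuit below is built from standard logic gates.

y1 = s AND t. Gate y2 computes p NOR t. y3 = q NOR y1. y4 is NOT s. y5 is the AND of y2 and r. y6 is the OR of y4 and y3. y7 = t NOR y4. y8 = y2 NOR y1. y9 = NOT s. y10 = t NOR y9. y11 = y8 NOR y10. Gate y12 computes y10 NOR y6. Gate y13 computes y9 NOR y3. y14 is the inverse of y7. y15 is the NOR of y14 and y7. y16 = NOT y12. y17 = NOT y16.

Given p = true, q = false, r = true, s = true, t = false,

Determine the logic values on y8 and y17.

y8 = true; y17 = false

y1 = s AND t = true AND false = false
y2 = p NOR t = true NOR false = false
y3 = q NOR y1 = false NOR false = true
y4 = NOT s = NOT true = false
y6 = y4 OR y3 = false OR true = true
y8 = y2 NOR y1 = false NOR false = true
y9 = NOT s = NOT true = false
y10 = t NOR y9 = false NOR false = true
y12 = y10 NOR y6 = true NOR true = false
y16 = NOT y12 = NOT false = true
y17 = NOT y16 = NOT true = false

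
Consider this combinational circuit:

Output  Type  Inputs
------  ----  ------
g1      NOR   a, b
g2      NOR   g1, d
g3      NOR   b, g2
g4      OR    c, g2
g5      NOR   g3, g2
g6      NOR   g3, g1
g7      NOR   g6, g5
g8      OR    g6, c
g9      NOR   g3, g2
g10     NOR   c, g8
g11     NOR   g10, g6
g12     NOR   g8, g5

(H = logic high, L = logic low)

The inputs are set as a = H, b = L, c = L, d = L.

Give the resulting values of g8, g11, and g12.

g8 = H, g11 = L, g12 = L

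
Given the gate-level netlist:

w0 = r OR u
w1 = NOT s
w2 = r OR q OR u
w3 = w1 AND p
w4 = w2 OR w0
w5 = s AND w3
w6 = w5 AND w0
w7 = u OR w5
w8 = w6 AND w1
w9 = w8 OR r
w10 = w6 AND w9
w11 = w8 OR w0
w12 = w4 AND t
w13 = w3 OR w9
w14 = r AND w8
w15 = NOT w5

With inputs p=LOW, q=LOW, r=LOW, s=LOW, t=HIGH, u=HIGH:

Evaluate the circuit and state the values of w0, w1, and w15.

w0 = HIGH, w1 = HIGH, w15 = HIGH

w0 = r OR u = LOW OR HIGH = HIGH
w1 = NOT s = NOT LOW = HIGH
w3 = w1 AND p = HIGH AND LOW = LOW
w5 = s AND w3 = LOW AND LOW = LOW
w15 = NOT w5 = NOT LOW = HIGH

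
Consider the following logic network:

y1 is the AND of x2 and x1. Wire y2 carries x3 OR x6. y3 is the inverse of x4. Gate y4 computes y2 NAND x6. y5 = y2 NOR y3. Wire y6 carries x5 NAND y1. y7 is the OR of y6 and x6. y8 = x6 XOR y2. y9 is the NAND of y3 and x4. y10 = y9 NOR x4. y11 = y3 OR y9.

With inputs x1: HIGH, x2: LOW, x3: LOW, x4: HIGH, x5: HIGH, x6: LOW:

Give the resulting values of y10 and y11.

y3 = NOT x4 = NOT HIGH = LOW
y9 = y3 NAND x4 = LOW NAND HIGH = HIGH
y10 = y9 NOR x4 = HIGH NOR HIGH = LOW
y11 = y3 OR y9 = LOW OR HIGH = HIGH

y10 = LOW, y11 = HIGH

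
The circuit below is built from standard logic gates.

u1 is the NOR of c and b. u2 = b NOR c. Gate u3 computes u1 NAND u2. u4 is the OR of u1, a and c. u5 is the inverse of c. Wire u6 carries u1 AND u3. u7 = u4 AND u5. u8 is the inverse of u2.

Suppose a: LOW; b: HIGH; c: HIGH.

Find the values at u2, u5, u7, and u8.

u2 = LOW, u5 = LOW, u7 = LOW, u8 = HIGH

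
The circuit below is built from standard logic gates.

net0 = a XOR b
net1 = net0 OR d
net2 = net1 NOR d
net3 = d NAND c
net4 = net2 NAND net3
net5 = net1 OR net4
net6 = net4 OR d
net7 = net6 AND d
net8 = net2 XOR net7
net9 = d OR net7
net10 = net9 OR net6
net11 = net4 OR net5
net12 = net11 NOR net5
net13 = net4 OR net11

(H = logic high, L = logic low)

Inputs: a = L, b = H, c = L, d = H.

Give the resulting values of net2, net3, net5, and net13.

net0 = a XOR b = L XOR H = H
net1 = net0 OR d = H OR H = H
net2 = net1 NOR d = H NOR H = L
net3 = d NAND c = H NAND L = H
net4 = net2 NAND net3 = L NAND H = H
net5 = net1 OR net4 = H OR H = H
net11 = net4 OR net5 = H OR H = H
net13 = net4 OR net11 = H OR H = H

net2 = L, net3 = H, net5 = H, net13 = H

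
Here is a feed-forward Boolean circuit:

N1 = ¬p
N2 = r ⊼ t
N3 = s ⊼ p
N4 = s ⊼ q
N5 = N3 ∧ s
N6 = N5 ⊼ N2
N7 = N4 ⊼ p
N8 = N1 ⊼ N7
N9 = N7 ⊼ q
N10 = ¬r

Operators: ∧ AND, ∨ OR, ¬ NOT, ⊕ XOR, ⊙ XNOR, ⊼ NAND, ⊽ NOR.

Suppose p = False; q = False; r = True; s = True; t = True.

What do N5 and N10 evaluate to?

N5 = True, N10 = False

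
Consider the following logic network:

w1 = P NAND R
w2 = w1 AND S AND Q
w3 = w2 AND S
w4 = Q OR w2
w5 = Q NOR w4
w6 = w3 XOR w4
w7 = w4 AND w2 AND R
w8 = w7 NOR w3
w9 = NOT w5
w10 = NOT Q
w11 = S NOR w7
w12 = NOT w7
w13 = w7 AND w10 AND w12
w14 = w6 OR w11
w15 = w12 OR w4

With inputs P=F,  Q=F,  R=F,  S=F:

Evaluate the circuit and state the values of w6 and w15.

w6 = F, w15 = T

w1 = P NAND R = F NAND F = T
w2 = w1 AND S AND Q = T AND F AND F = F
w3 = w2 AND S = F AND F = F
w4 = Q OR w2 = F OR F = F
w6 = w3 XOR w4 = F XOR F = F
w7 = w4 AND w2 AND R = F AND F AND F = F
w12 = NOT w7 = NOT F = T
w15 = w12 OR w4 = T OR F = T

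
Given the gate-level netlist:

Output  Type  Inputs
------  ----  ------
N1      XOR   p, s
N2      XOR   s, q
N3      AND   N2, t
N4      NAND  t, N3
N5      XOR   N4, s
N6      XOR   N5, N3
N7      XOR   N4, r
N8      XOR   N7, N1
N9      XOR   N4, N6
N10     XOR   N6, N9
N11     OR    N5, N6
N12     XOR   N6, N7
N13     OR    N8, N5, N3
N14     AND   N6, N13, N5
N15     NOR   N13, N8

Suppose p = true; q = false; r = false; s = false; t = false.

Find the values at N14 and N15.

N1 = p XOR s = true XOR false = true
N2 = s XOR q = false XOR false = false
N3 = N2 AND t = false AND false = false
N4 = t NAND N3 = false NAND false = true
N5 = N4 XOR s = true XOR false = true
N6 = N5 XOR N3 = true XOR false = true
N7 = N4 XOR r = true XOR false = true
N8 = N7 XOR N1 = true XOR true = false
N13 = N8 OR N5 OR N3 = false OR true OR false = true
N14 = N6 AND N13 AND N5 = true AND true AND true = true
N15 = N13 NOR N8 = true NOR false = false

N14 = true; N15 = false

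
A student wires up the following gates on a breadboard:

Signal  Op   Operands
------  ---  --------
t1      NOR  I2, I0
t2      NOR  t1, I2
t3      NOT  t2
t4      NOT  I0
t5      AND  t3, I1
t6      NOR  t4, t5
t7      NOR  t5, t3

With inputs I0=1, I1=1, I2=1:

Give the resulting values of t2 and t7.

t1 = I2 NOR I0 = 1 NOR 1 = 0
t2 = t1 NOR I2 = 0 NOR 1 = 0
t3 = NOT t2 = NOT 0 = 1
t5 = t3 AND I1 = 1 AND 1 = 1
t7 = t5 NOR t3 = 1 NOR 1 = 0

t2 = 0, t7 = 0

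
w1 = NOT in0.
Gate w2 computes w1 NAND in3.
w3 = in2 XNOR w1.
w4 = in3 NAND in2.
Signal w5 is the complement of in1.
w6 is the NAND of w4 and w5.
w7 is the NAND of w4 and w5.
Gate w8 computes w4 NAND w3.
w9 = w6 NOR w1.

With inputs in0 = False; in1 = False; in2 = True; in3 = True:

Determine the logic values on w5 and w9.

w5 = True, w9 = False

w1 = NOT in0 = NOT False = True
w4 = in3 NAND in2 = True NAND True = False
w5 = NOT in1 = NOT False = True
w6 = w4 NAND w5 = False NAND True = True
w9 = w6 NOR w1 = True NOR True = False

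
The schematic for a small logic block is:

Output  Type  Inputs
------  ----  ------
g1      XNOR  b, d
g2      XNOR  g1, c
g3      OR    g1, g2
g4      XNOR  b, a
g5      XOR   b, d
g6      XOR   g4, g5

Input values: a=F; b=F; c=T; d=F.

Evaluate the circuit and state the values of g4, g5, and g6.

g4 = T, g5 = F, g6 = T

g4 = b XNOR a = F XNOR F = T
g5 = b XOR d = F XOR F = F
g6 = g4 XOR g5 = T XOR F = T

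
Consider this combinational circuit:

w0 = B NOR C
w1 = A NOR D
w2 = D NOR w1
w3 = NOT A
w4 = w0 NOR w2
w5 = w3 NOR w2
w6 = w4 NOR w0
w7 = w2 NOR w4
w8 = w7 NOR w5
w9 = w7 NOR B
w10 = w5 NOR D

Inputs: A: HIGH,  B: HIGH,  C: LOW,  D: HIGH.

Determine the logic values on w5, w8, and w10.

w0 = B NOR C = HIGH NOR LOW = LOW
w1 = A NOR D = HIGH NOR HIGH = LOW
w2 = D NOR w1 = HIGH NOR LOW = LOW
w3 = NOT A = NOT HIGH = LOW
w4 = w0 NOR w2 = LOW NOR LOW = HIGH
w5 = w3 NOR w2 = LOW NOR LOW = HIGH
w7 = w2 NOR w4 = LOW NOR HIGH = LOW
w8 = w7 NOR w5 = LOW NOR HIGH = LOW
w10 = w5 NOR D = HIGH NOR HIGH = LOW

w5 = HIGH, w8 = LOW, w10 = LOW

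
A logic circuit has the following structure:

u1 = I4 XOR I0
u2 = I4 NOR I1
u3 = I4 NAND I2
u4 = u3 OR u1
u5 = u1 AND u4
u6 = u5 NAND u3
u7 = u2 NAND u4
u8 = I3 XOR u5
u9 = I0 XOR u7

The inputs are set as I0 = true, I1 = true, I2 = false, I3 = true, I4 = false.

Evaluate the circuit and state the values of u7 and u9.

u7 = true, u9 = false

u1 = I4 XOR I0 = false XOR true = true
u2 = I4 NOR I1 = false NOR true = false
u3 = I4 NAND I2 = false NAND false = true
u4 = u3 OR u1 = true OR true = true
u7 = u2 NAND u4 = false NAND true = true
u9 = I0 XOR u7 = true XOR true = false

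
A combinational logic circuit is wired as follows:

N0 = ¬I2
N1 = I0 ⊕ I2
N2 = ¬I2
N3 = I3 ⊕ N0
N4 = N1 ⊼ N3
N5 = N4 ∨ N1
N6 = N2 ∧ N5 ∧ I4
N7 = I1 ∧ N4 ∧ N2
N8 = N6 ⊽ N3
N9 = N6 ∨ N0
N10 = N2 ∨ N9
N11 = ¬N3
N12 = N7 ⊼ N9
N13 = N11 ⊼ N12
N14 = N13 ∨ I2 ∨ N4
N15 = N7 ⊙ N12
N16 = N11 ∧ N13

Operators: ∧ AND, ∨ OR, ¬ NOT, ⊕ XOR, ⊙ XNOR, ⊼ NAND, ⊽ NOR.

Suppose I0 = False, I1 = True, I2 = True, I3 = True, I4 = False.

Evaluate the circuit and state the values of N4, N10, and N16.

N4 = False  N10 = False  N16 = False

N0 = NOT I2 = NOT True = False
N1 = I0 XOR I2 = False XOR True = True
N2 = NOT I2 = NOT True = False
N3 = I3 XOR N0 = True XOR False = True
N4 = N1 NAND N3 = True NAND True = False
N5 = N4 OR N1 = False OR True = True
N6 = N2 AND N5 AND I4 = False AND True AND False = False
N7 = I1 AND N4 AND N2 = True AND False AND False = False
N9 = N6 OR N0 = False OR False = False
N10 = N2 OR N9 = False OR False = False
N11 = NOT N3 = NOT True = False
N12 = N7 NAND N9 = False NAND False = True
N13 = N11 NAND N12 = False NAND True = True
N16 = N11 AND N13 = False AND True = False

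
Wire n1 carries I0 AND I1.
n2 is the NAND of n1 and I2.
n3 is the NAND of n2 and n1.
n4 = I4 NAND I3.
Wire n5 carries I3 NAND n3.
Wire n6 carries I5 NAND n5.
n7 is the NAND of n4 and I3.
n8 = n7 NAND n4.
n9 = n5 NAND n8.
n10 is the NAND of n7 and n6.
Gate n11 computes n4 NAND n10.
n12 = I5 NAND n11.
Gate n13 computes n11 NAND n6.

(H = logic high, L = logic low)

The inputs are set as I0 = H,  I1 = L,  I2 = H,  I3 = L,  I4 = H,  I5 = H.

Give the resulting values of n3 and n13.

n1 = I0 AND I1 = H AND L = L
n2 = n1 NAND I2 = L NAND H = H
n3 = n2 NAND n1 = H NAND L = H
n4 = I4 NAND I3 = H NAND L = H
n5 = I3 NAND n3 = L NAND H = H
n6 = I5 NAND n5 = H NAND H = L
n7 = n4 NAND I3 = H NAND L = H
n10 = n7 NAND n6 = H NAND L = H
n11 = n4 NAND n10 = H NAND H = L
n13 = n11 NAND n6 = L NAND L = H

n3 = H, n13 = H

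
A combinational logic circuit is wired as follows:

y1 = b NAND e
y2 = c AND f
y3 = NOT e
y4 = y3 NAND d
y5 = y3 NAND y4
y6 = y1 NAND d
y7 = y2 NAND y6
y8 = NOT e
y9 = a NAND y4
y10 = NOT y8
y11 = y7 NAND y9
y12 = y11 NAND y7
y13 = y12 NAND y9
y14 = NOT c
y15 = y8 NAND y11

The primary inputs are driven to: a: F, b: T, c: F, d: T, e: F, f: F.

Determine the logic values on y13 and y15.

y1 = b NAND e = T NAND F = T
y2 = c AND f = F AND F = F
y3 = NOT e = NOT F = T
y4 = y3 NAND d = T NAND T = F
y6 = y1 NAND d = T NAND T = F
y7 = y2 NAND y6 = F NAND F = T
y8 = NOT e = NOT F = T
y9 = a NAND y4 = F NAND F = T
y11 = y7 NAND y9 = T NAND T = F
y12 = y11 NAND y7 = F NAND T = T
y13 = y12 NAND y9 = T NAND T = F
y15 = y8 NAND y11 = T NAND F = T

y13 = F, y15 = T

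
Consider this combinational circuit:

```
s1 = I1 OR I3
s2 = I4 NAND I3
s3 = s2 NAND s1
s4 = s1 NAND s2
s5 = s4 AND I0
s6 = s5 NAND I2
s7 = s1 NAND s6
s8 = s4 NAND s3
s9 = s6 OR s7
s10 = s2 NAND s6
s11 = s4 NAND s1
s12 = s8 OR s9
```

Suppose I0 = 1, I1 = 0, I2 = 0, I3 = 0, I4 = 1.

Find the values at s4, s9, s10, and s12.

s4 = 1  s9 = 1  s10 = 0  s12 = 1

s1 = I1 OR I3 = 0 OR 0 = 0
s2 = I4 NAND I3 = 1 NAND 0 = 1
s3 = s2 NAND s1 = 1 NAND 0 = 1
s4 = s1 NAND s2 = 0 NAND 1 = 1
s5 = s4 AND I0 = 1 AND 1 = 1
s6 = s5 NAND I2 = 1 NAND 0 = 1
s7 = s1 NAND s6 = 0 NAND 1 = 1
s8 = s4 NAND s3 = 1 NAND 1 = 0
s9 = s6 OR s7 = 1 OR 1 = 1
s10 = s2 NAND s6 = 1 NAND 1 = 0
s12 = s8 OR s9 = 0 OR 1 = 1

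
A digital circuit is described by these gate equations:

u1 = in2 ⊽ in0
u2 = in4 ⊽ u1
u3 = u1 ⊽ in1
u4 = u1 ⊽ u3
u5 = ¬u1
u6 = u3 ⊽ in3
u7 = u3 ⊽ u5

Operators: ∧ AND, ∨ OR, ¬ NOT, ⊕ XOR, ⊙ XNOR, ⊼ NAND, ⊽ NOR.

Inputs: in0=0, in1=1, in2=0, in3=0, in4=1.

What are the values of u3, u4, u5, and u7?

u3 = 0, u4 = 0, u5 = 0, u7 = 1

u1 = in2 NOR in0 = 0 NOR 0 = 1
u3 = u1 NOR in1 = 1 NOR 1 = 0
u4 = u1 NOR u3 = 1 NOR 0 = 0
u5 = NOT u1 = NOT 1 = 0
u7 = u3 NOR u5 = 0 NOR 0 = 1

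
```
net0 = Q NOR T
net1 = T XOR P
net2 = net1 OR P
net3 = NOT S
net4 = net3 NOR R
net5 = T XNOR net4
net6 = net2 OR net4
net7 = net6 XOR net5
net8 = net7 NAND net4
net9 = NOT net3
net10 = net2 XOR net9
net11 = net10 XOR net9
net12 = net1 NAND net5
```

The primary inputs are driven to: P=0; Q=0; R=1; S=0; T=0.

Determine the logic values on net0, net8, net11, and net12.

net0 = 1, net8 = 1, net11 = 0, net12 = 1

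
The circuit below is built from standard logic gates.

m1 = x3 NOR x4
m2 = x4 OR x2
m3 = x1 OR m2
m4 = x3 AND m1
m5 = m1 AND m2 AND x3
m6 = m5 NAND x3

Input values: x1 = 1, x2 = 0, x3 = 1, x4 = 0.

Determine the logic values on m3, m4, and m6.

m3 = 1, m4 = 0, m6 = 1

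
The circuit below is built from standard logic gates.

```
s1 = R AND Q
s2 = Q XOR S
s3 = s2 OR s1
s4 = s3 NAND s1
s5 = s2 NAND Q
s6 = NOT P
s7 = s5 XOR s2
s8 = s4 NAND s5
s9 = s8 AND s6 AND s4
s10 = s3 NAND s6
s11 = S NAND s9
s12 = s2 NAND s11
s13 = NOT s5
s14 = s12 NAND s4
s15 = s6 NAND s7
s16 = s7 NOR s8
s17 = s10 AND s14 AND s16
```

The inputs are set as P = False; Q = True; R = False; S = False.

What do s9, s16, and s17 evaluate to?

s1 = R AND Q = False AND True = False
s2 = Q XOR S = True XOR False = True
s3 = s2 OR s1 = True OR False = True
s4 = s3 NAND s1 = True NAND False = True
s5 = s2 NAND Q = True NAND True = False
s6 = NOT P = NOT False = True
s7 = s5 XOR s2 = False XOR True = True
s8 = s4 NAND s5 = True NAND False = True
s9 = s8 AND s6 AND s4 = True AND True AND True = True
s10 = s3 NAND s6 = True NAND True = False
s11 = S NAND s9 = False NAND True = True
s12 = s2 NAND s11 = True NAND True = False
s14 = s12 NAND s4 = False NAND True = True
s16 = s7 NOR s8 = True NOR True = False
s17 = s10 AND s14 AND s16 = False AND True AND False = False

s9 = True  s16 = False  s17 = False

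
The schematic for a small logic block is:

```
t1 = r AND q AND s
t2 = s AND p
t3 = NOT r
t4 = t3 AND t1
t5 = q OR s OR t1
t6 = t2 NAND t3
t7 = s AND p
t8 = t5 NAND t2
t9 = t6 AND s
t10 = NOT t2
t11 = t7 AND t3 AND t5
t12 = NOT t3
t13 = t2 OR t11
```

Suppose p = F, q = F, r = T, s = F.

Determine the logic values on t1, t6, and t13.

t1 = F  t6 = T  t13 = F

t1 = r AND q AND s = T AND F AND F = F
t2 = s AND p = F AND F = F
t3 = NOT r = NOT T = F
t5 = q OR s OR t1 = F OR F OR F = F
t6 = t2 NAND t3 = F NAND F = T
t7 = s AND p = F AND F = F
t11 = t7 AND t3 AND t5 = F AND F AND F = F
t13 = t2 OR t11 = F OR F = F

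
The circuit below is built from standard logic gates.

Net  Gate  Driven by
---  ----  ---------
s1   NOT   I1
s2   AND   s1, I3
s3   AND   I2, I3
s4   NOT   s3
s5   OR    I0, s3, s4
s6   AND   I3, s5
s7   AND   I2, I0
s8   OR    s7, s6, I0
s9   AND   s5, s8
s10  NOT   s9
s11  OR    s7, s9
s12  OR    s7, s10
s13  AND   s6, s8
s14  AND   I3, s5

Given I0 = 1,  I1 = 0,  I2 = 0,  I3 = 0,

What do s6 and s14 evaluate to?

s6 = 0  s14 = 0

s3 = I2 AND I3 = 0 AND 0 = 0
s4 = NOT s3 = NOT 0 = 1
s5 = I0 OR s3 OR s4 = 1 OR 0 OR 1 = 1
s6 = I3 AND s5 = 0 AND 1 = 0
s14 = I3 AND s5 = 0 AND 1 = 0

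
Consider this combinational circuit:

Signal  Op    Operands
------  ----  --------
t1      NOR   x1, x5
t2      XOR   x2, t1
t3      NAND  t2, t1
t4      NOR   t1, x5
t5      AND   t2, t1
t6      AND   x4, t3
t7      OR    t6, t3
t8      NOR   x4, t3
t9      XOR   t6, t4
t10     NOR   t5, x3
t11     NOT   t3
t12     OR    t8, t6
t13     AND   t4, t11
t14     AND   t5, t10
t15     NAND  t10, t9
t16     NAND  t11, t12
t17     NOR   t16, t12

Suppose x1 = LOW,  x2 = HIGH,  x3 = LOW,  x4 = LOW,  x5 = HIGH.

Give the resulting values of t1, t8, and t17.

t1 = LOW  t8 = LOW  t17 = LOW

t1 = x1 NOR x5 = LOW NOR HIGH = LOW
t2 = x2 XOR t1 = HIGH XOR LOW = HIGH
t3 = t2 NAND t1 = HIGH NAND LOW = HIGH
t6 = x4 AND t3 = LOW AND HIGH = LOW
t8 = x4 NOR t3 = LOW NOR HIGH = LOW
t11 = NOT t3 = NOT HIGH = LOW
t12 = t8 OR t6 = LOW OR LOW = LOW
t16 = t11 NAND t12 = LOW NAND LOW = HIGH
t17 = t16 NOR t12 = HIGH NOR LOW = LOW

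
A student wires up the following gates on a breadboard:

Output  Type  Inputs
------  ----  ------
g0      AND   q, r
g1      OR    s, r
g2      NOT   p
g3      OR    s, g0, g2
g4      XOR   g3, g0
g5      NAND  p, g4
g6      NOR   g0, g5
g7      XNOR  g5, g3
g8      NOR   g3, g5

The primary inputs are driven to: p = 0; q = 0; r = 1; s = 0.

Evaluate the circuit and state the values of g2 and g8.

g0 = q AND r = 0 AND 1 = 0
g2 = NOT p = NOT 0 = 1
g3 = s OR g0 OR g2 = 0 OR 0 OR 1 = 1
g4 = g3 XOR g0 = 1 XOR 0 = 1
g5 = p NAND g4 = 0 NAND 1 = 1
g8 = g3 NOR g5 = 1 NOR 1 = 0

g2 = 1, g8 = 0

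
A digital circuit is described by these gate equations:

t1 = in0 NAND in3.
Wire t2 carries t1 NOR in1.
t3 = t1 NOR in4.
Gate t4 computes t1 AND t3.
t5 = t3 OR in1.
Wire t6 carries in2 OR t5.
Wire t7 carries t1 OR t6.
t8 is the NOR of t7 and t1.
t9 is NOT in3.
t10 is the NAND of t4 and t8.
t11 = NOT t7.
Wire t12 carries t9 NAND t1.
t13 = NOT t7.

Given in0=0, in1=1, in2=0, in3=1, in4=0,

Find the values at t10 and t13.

t10 = 1; t13 = 0

t1 = in0 NAND in3 = 0 NAND 1 = 1
t3 = t1 NOR in4 = 1 NOR 0 = 0
t4 = t1 AND t3 = 1 AND 0 = 0
t5 = t3 OR in1 = 0 OR 1 = 1
t6 = in2 OR t5 = 0 OR 1 = 1
t7 = t1 OR t6 = 1 OR 1 = 1
t8 = t7 NOR t1 = 1 NOR 1 = 0
t10 = t4 NAND t8 = 0 NAND 0 = 1
t13 = NOT t7 = NOT 1 = 0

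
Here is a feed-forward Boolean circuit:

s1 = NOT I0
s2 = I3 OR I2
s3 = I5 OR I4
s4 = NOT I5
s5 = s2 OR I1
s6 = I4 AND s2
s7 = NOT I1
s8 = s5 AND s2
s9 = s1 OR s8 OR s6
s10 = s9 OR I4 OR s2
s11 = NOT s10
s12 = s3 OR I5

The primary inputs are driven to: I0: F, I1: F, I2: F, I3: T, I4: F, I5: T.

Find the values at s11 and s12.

s11 = F, s12 = T

s1 = NOT I0 = NOT F = T
s2 = I3 OR I2 = T OR F = T
s3 = I5 OR I4 = T OR F = T
s5 = s2 OR I1 = T OR F = T
s6 = I4 AND s2 = F AND T = F
s8 = s5 AND s2 = T AND T = T
s9 = s1 OR s8 OR s6 = T OR T OR F = T
s10 = s9 OR I4 OR s2 = T OR F OR T = T
s11 = NOT s10 = NOT T = F
s12 = s3 OR I5 = T OR T = T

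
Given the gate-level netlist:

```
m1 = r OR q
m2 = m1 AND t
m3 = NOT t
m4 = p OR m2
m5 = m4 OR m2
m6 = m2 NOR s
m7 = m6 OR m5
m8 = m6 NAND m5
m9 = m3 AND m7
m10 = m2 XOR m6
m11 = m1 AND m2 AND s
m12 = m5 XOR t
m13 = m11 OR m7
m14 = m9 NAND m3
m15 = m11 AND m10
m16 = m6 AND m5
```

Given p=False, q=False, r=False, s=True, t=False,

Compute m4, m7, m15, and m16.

m4 = False, m7 = False, m15 = False, m16 = False

m1 = r OR q = False OR False = False
m2 = m1 AND t = False AND False = False
m4 = p OR m2 = False OR False = False
m5 = m4 OR m2 = False OR False = False
m6 = m2 NOR s = False NOR True = False
m7 = m6 OR m5 = False OR False = False
m10 = m2 XOR m6 = False XOR False = False
m11 = m1 AND m2 AND s = False AND False AND True = False
m15 = m11 AND m10 = False AND False = False
m16 = m6 AND m5 = False AND False = False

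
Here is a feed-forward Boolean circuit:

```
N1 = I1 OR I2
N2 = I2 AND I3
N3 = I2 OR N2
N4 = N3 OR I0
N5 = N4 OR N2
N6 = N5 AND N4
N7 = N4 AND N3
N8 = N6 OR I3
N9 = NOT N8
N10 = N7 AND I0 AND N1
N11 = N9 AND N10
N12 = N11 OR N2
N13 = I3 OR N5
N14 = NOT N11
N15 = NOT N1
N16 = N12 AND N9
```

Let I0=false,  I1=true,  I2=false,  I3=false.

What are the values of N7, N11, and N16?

N1 = I1 OR I2 = true OR false = true
N2 = I2 AND I3 = false AND false = false
N3 = I2 OR N2 = false OR false = false
N4 = N3 OR I0 = false OR false = false
N5 = N4 OR N2 = false OR false = false
N6 = N5 AND N4 = false AND false = false
N7 = N4 AND N3 = false AND false = false
N8 = N6 OR I3 = false OR false = false
N9 = NOT N8 = NOT false = true
N10 = N7 AND I0 AND N1 = false AND false AND true = false
N11 = N9 AND N10 = true AND false = false
N12 = N11 OR N2 = false OR false = false
N16 = N12 AND N9 = false AND true = false

N7 = false, N11 = false, N16 = false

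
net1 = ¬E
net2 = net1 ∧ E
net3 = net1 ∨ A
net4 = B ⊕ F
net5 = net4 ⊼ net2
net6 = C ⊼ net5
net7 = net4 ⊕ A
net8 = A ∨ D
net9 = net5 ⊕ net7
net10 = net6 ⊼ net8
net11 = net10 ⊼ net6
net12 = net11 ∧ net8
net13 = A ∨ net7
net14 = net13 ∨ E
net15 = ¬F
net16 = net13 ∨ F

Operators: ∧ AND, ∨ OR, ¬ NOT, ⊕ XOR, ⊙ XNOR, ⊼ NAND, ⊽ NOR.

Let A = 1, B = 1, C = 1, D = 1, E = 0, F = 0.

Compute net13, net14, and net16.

net13 = 1; net14 = 1; net16 = 1

net4 = B XOR F = 1 XOR 0 = 1
net7 = net4 XOR A = 1 XOR 1 = 0
net13 = A OR net7 = 1 OR 0 = 1
net14 = net13 OR E = 1 OR 0 = 1
net16 = net13 OR F = 1 OR 0 = 1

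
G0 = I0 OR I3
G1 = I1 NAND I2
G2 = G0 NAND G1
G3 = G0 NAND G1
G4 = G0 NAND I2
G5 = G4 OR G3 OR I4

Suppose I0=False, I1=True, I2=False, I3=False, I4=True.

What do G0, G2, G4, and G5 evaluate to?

G0 = I0 OR I3 = False OR False = False
G1 = I1 NAND I2 = True NAND False = True
G2 = G0 NAND G1 = False NAND True = True
G3 = G0 NAND G1 = False NAND True = True
G4 = G0 NAND I2 = False NAND False = True
G5 = G4 OR G3 OR I4 = True OR True OR True = True

G0 = False; G2 = True; G4 = True; G5 = True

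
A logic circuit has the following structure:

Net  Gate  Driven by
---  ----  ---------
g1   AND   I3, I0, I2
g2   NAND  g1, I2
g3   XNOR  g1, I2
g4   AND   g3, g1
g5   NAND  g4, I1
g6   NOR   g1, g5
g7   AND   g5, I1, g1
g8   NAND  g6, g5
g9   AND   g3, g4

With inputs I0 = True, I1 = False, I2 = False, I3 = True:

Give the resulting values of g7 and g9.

g7 = False  g9 = False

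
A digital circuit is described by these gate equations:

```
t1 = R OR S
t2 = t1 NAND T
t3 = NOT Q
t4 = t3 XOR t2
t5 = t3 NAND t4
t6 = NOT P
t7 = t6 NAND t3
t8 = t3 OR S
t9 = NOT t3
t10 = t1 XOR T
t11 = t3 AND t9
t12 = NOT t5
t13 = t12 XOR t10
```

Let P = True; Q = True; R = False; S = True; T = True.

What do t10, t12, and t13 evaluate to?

t1 = R OR S = False OR True = True
t2 = t1 NAND T = True NAND True = False
t3 = NOT Q = NOT True = False
t4 = t3 XOR t2 = False XOR False = False
t5 = t3 NAND t4 = False NAND False = True
t10 = t1 XOR T = True XOR True = False
t12 = NOT t5 = NOT True = False
t13 = t12 XOR t10 = False XOR False = False

t10 = False, t12 = False, t13 = False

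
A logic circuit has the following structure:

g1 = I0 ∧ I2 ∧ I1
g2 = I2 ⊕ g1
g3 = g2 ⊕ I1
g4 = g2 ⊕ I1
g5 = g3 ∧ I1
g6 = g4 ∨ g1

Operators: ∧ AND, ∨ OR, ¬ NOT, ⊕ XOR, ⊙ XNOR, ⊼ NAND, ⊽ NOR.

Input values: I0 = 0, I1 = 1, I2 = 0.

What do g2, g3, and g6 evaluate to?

g2 = 0; g3 = 1; g6 = 1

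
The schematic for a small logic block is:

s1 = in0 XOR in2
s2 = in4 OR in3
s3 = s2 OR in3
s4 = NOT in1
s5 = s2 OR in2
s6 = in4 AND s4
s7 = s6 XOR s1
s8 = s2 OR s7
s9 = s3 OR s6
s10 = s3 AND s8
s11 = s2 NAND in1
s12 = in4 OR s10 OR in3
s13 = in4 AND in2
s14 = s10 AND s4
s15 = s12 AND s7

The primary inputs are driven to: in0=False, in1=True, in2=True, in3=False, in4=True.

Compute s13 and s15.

s1 = in0 XOR in2 = False XOR True = True
s2 = in4 OR in3 = True OR False = True
s3 = s2 OR in3 = True OR False = True
s4 = NOT in1 = NOT True = False
s6 = in4 AND s4 = True AND False = False
s7 = s6 XOR s1 = False XOR True = True
s8 = s2 OR s7 = True OR True = True
s10 = s3 AND s8 = True AND True = True
s12 = in4 OR s10 OR in3 = True OR True OR False = True
s13 = in4 AND in2 = True AND True = True
s15 = s12 AND s7 = True AND True = True

s13 = True  s15 = True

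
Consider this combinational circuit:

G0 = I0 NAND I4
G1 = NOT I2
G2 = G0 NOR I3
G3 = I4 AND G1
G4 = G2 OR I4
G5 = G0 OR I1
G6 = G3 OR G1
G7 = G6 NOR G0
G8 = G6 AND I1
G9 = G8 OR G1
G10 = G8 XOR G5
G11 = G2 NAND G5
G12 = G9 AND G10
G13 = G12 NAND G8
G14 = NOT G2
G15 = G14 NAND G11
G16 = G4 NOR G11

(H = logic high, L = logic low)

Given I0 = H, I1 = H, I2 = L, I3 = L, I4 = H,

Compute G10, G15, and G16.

G0 = I0 NAND I4 = H NAND H = L
G1 = NOT I2 = NOT L = H
G2 = G0 NOR I3 = L NOR L = H
G3 = I4 AND G1 = H AND H = H
G4 = G2 OR I4 = H OR H = H
G5 = G0 OR I1 = L OR H = H
G6 = G3 OR G1 = H OR H = H
G8 = G6 AND I1 = H AND H = H
G10 = G8 XOR G5 = H XOR H = L
G11 = G2 NAND G5 = H NAND H = L
G14 = NOT G2 = NOT H = L
G15 = G14 NAND G11 = L NAND L = H
G16 = G4 NOR G11 = H NOR L = L

G10 = L; G15 = H; G16 = L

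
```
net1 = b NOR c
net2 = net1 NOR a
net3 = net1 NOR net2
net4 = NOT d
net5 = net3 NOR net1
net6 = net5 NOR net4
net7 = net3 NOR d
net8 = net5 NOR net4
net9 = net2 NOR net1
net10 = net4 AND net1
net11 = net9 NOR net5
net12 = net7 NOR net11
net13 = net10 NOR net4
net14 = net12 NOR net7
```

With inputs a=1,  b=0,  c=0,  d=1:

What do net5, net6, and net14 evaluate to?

net5 = 0; net6 = 1; net14 = 1

net1 = b NOR c = 0 NOR 0 = 1
net2 = net1 NOR a = 1 NOR 1 = 0
net3 = net1 NOR net2 = 1 NOR 0 = 0
net4 = NOT d = NOT 1 = 0
net5 = net3 NOR net1 = 0 NOR 1 = 0
net6 = net5 NOR net4 = 0 NOR 0 = 1
net7 = net3 NOR d = 0 NOR 1 = 0
net9 = net2 NOR net1 = 0 NOR 1 = 0
net11 = net9 NOR net5 = 0 NOR 0 = 1
net12 = net7 NOR net11 = 0 NOR 1 = 0
net14 = net12 NOR net7 = 0 NOR 0 = 1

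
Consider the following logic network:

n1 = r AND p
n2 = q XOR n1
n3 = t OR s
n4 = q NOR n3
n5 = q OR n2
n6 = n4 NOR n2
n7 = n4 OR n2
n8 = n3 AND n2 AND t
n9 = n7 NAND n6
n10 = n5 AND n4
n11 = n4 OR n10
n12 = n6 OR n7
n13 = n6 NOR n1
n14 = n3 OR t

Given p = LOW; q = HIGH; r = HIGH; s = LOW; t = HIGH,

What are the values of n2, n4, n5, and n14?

n2 = HIGH, n4 = LOW, n5 = HIGH, n14 = HIGH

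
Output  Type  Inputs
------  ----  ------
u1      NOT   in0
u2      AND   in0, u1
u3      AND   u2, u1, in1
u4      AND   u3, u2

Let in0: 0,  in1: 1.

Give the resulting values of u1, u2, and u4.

u1 = 1, u2 = 0, u4 = 0

u1 = NOT in0 = NOT 0 = 1
u2 = in0 AND u1 = 0 AND 1 = 0
u3 = u2 AND u1 AND in1 = 0 AND 1 AND 1 = 0
u4 = u3 AND u2 = 0 AND 0 = 0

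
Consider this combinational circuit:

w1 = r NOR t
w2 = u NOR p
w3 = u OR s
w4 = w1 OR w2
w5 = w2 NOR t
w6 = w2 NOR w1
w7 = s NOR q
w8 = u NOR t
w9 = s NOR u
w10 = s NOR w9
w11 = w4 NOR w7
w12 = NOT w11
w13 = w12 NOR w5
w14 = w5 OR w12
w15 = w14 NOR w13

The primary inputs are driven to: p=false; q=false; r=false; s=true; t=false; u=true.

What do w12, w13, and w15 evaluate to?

w12 = true, w13 = false, w15 = false

w1 = r NOR t = false NOR false = true
w2 = u NOR p = true NOR false = false
w4 = w1 OR w2 = true OR false = true
w5 = w2 NOR t = false NOR false = true
w7 = s NOR q = true NOR false = false
w11 = w4 NOR w7 = true NOR false = false
w12 = NOT w11 = NOT false = true
w13 = w12 NOR w5 = true NOR true = false
w14 = w5 OR w12 = true OR true = true
w15 = w14 NOR w13 = true NOR false = false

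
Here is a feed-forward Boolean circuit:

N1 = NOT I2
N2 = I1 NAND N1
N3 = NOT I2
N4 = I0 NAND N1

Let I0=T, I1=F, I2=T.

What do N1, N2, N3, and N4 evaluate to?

N1 = F, N2 = T, N3 = F, N4 = T

N1 = NOT I2 = NOT T = F
N2 = I1 NAND N1 = F NAND F = T
N3 = NOT I2 = NOT T = F
N4 = I0 NAND N1 = T NAND F = T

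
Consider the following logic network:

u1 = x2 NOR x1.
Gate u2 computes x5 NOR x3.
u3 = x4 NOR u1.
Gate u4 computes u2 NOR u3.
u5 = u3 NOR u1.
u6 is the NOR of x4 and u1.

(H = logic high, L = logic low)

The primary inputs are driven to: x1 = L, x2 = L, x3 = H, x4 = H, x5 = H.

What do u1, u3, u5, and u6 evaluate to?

u1 = x2 NOR x1 = L NOR L = H
u3 = x4 NOR u1 = H NOR H = L
u5 = u3 NOR u1 = L NOR H = L
u6 = x4 NOR u1 = H NOR H = L

u1 = H, u3 = L, u5 = L, u6 = L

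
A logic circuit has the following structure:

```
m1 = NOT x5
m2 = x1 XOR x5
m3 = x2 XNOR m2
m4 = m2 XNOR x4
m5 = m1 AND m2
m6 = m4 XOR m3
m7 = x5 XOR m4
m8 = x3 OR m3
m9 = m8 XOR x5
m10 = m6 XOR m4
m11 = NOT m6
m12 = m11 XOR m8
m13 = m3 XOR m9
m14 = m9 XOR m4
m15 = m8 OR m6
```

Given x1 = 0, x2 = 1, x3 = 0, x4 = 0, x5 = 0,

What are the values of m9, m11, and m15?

m2 = x1 XOR x5 = 0 XOR 0 = 0
m3 = x2 XNOR m2 = 1 XNOR 0 = 0
m4 = m2 XNOR x4 = 0 XNOR 0 = 1
m6 = m4 XOR m3 = 1 XOR 0 = 1
m8 = x3 OR m3 = 0 OR 0 = 0
m9 = m8 XOR x5 = 0 XOR 0 = 0
m11 = NOT m6 = NOT 1 = 0
m15 = m8 OR m6 = 0 OR 1 = 1

m9 = 0  m11 = 0  m15 = 1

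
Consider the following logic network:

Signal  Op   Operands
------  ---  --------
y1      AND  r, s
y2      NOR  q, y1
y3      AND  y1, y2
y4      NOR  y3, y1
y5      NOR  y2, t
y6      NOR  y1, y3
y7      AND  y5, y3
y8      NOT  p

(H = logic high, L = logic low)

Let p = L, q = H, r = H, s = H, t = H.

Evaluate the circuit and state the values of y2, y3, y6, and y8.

y2 = L, y3 = L, y6 = L, y8 = H

y1 = r AND s = H AND H = H
y2 = q NOR y1 = H NOR H = L
y3 = y1 AND y2 = H AND L = L
y6 = y1 NOR y3 = H NOR L = L
y8 = NOT p = NOT L = H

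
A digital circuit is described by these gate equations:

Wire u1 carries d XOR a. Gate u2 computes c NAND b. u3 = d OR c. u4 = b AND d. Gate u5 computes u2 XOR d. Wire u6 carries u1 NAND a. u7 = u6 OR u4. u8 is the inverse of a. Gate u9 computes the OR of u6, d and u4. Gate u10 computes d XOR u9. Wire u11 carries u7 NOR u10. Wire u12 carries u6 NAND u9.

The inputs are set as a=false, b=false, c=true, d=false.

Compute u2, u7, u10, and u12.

u1 = d XOR a = false XOR false = false
u2 = c NAND b = true NAND false = true
u4 = b AND d = false AND false = false
u6 = u1 NAND a = false NAND false = true
u7 = u6 OR u4 = true OR false = true
u9 = u6 OR d OR u4 = true OR false OR false = true
u10 = d XOR u9 = false XOR true = true
u12 = u6 NAND u9 = true NAND true = false

u2 = true, u7 = true, u10 = true, u12 = false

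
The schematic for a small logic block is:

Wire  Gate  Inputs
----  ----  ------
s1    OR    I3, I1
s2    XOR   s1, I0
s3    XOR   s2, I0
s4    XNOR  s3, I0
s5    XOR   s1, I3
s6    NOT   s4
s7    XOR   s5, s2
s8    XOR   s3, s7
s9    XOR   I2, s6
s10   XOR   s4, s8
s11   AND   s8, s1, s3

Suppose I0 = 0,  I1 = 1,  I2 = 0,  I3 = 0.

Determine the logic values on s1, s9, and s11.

s1 = 1, s9 = 1, s11 = 1

s1 = I3 OR I1 = 0 OR 1 = 1
s2 = s1 XOR I0 = 1 XOR 0 = 1
s3 = s2 XOR I0 = 1 XOR 0 = 1
s4 = s3 XNOR I0 = 1 XNOR 0 = 0
s5 = s1 XOR I3 = 1 XOR 0 = 1
s6 = NOT s4 = NOT 0 = 1
s7 = s5 XOR s2 = 1 XOR 1 = 0
s8 = s3 XOR s7 = 1 XOR 0 = 1
s9 = I2 XOR s6 = 0 XOR 1 = 1
s11 = s8 AND s1 AND s3 = 1 AND 1 AND 1 = 1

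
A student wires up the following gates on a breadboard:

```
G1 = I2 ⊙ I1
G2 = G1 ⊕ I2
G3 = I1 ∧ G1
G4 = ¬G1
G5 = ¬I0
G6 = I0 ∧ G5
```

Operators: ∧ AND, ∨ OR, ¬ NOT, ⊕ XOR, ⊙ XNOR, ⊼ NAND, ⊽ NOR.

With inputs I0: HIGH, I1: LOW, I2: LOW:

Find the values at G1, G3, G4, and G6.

G1 = HIGH  G3 = LOW  G4 = LOW  G6 = LOW

G1 = I2 XNOR I1 = LOW XNOR LOW = HIGH
G3 = I1 AND G1 = LOW AND HIGH = LOW
G4 = NOT G1 = NOT HIGH = LOW
G5 = NOT I0 = NOT HIGH = LOW
G6 = I0 AND G5 = HIGH AND LOW = LOW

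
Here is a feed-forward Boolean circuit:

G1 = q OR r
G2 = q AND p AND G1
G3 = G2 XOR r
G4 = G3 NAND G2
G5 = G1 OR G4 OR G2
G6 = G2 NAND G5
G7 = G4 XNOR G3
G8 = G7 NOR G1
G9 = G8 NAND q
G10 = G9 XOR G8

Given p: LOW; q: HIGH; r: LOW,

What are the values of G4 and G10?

G1 = q OR r = HIGH OR LOW = HIGH
G2 = q AND p AND G1 = HIGH AND LOW AND HIGH = LOW
G3 = G2 XOR r = LOW XOR LOW = LOW
G4 = G3 NAND G2 = LOW NAND LOW = HIGH
G7 = G4 XNOR G3 = HIGH XNOR LOW = LOW
G8 = G7 NOR G1 = LOW NOR HIGH = LOW
G9 = G8 NAND q = LOW NAND HIGH = HIGH
G10 = G9 XOR G8 = HIGH XOR LOW = HIGH

G4 = HIGH  G10 = HIGH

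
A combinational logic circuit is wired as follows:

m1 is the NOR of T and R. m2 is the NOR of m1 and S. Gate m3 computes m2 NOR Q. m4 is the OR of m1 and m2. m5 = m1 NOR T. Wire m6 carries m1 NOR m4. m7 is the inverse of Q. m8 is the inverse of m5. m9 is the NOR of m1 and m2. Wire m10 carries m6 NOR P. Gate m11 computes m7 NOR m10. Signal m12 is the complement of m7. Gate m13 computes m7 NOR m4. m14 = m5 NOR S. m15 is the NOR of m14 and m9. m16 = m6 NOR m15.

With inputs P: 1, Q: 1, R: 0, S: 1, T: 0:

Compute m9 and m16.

m9 = 0, m16 = 0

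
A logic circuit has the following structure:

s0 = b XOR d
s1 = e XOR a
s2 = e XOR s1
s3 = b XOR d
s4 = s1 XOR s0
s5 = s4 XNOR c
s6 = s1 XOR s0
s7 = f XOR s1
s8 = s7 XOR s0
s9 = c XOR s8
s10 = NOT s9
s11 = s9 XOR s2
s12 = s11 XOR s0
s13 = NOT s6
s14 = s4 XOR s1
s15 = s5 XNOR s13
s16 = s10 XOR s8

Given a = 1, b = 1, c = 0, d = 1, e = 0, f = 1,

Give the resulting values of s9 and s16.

s9 = 0; s16 = 1

s0 = b XOR d = 1 XOR 1 = 0
s1 = e XOR a = 0 XOR 1 = 1
s7 = f XOR s1 = 1 XOR 1 = 0
s8 = s7 XOR s0 = 0 XOR 0 = 0
s9 = c XOR s8 = 0 XOR 0 = 0
s10 = NOT s9 = NOT 0 = 1
s16 = s10 XOR s8 = 1 XOR 0 = 1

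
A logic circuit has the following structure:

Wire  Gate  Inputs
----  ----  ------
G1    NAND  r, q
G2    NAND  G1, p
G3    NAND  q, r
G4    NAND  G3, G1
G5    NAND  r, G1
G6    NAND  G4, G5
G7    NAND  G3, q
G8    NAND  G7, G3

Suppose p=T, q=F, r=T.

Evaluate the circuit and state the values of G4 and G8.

G4 = F; G8 = F

G1 = r NAND q = T NAND F = T
G3 = q NAND r = F NAND T = T
G4 = G3 NAND G1 = T NAND T = F
G7 = G3 NAND q = T NAND F = T
G8 = G7 NAND G3 = T NAND T = F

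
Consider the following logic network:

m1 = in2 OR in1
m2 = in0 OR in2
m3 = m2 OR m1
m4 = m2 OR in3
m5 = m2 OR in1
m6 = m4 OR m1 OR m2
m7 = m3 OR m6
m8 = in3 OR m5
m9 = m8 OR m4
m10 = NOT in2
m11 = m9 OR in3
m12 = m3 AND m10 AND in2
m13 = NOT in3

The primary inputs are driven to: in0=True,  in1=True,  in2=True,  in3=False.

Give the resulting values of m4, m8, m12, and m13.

m4 = True  m8 = True  m12 = False  m13 = True

m1 = in2 OR in1 = True OR True = True
m2 = in0 OR in2 = True OR True = True
m3 = m2 OR m1 = True OR True = True
m4 = m2 OR in3 = True OR False = True
m5 = m2 OR in1 = True OR True = True
m8 = in3 OR m5 = False OR True = True
m10 = NOT in2 = NOT True = False
m12 = m3 AND m10 AND in2 = True AND False AND True = False
m13 = NOT in3 = NOT False = True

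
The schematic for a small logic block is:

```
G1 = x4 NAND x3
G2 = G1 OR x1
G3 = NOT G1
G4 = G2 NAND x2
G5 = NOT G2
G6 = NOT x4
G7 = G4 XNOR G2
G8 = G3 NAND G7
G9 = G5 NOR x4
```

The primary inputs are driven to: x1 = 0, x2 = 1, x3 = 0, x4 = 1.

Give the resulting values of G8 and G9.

G1 = x4 NAND x3 = 1 NAND 0 = 1
G2 = G1 OR x1 = 1 OR 0 = 1
G3 = NOT G1 = NOT 1 = 0
G4 = G2 NAND x2 = 1 NAND 1 = 0
G5 = NOT G2 = NOT 1 = 0
G7 = G4 XNOR G2 = 0 XNOR 1 = 0
G8 = G3 NAND G7 = 0 NAND 0 = 1
G9 = G5 NOR x4 = 0 NOR 1 = 0

G8 = 1, G9 = 0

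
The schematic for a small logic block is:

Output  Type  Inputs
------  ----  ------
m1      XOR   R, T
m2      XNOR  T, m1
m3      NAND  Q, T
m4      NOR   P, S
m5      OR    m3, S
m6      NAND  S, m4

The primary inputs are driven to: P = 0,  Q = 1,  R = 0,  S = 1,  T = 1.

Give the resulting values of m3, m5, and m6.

m3 = 0  m5 = 1  m6 = 1

m3 = Q NAND T = 1 NAND 1 = 0
m4 = P NOR S = 0 NOR 1 = 0
m5 = m3 OR S = 0 OR 1 = 1
m6 = S NAND m4 = 1 NAND 0 = 1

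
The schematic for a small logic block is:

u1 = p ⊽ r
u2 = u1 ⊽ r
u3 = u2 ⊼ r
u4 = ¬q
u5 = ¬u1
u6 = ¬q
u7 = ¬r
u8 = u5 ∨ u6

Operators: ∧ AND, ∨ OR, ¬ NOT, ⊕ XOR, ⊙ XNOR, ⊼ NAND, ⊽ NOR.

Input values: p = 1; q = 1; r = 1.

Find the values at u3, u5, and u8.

u1 = p NOR r = 1 NOR 1 = 0
u2 = u1 NOR r = 0 NOR 1 = 0
u3 = u2 NAND r = 0 NAND 1 = 1
u5 = NOT u1 = NOT 0 = 1
u6 = NOT q = NOT 1 = 0
u8 = u5 OR u6 = 1 OR 0 = 1

u3 = 1  u5 = 1  u8 = 1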